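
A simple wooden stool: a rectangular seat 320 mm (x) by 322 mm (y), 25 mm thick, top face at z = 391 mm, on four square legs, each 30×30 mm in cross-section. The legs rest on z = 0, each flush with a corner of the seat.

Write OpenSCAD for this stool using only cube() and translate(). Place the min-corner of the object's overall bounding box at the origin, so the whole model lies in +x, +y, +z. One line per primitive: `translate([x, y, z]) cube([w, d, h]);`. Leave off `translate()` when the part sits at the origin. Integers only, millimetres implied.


translate([0, 0, 366]) cube([320, 322, 25]);
cube([30, 30, 366]);
translate([290, 0, 0]) cube([30, 30, 366]);
translate([0, 292, 0]) cube([30, 30, 366]);
translate([290, 292, 0]) cube([30, 30, 366]);


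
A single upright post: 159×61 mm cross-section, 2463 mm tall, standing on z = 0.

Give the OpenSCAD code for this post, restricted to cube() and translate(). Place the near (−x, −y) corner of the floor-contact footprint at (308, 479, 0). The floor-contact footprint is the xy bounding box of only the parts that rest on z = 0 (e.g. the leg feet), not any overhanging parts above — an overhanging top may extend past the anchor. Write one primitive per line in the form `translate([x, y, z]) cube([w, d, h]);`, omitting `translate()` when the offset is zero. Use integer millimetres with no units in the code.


translate([308, 479, 0]) cube([159, 61, 2463]);


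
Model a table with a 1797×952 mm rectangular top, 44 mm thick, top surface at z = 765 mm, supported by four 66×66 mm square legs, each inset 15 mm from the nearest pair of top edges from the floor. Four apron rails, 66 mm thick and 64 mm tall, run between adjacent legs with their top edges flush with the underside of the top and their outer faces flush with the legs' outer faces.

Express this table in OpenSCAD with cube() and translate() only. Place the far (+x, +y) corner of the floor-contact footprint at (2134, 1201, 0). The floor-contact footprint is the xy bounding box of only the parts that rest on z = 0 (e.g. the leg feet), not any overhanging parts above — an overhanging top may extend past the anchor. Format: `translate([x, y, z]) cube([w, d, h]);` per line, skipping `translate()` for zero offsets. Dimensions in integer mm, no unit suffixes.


translate([352, 264, 721]) cube([1797, 952, 44]);
translate([367, 279, 0]) cube([66, 66, 721]);
translate([2068, 279, 0]) cube([66, 66, 721]);
translate([367, 1135, 0]) cube([66, 66, 721]);
translate([2068, 1135, 0]) cube([66, 66, 721]);
translate([433, 279, 657]) cube([1635, 66, 64]);
translate([433, 1135, 657]) cube([1635, 66, 64]);
translate([367, 345, 657]) cube([66, 790, 64]);
translate([2068, 345, 657]) cube([66, 790, 64]);


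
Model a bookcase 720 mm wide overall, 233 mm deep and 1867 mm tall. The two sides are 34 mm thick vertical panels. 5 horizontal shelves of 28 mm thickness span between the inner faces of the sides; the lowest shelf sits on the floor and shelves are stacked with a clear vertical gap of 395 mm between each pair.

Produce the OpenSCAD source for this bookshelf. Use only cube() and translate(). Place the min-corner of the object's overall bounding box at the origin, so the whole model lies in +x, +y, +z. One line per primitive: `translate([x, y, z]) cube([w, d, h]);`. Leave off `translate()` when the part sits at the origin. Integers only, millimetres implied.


cube([34, 233, 1867]);
translate([686, 0, 0]) cube([34, 233, 1867]);
translate([34, 0, 0]) cube([652, 233, 28]);
translate([34, 0, 423]) cube([652, 233, 28]);
translate([34, 0, 846]) cube([652, 233, 28]);
translate([34, 0, 1269]) cube([652, 233, 28]);
translate([34, 0, 1692]) cube([652, 233, 28]);


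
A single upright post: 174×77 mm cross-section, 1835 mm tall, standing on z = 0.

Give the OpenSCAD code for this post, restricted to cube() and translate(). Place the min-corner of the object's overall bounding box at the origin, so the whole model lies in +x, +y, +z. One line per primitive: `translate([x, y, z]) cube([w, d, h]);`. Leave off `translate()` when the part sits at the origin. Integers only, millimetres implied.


cube([174, 77, 1835]);


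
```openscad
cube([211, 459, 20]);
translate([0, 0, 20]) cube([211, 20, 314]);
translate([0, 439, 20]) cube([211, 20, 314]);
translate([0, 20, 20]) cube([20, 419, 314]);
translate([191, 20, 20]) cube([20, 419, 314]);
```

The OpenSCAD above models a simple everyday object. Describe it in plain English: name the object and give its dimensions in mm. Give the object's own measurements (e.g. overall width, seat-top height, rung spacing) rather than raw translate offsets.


An open-topped rectangular box: outside dimensions 211×459×334 mm, with a uniform wall and base thickness of 20 mm. The base is a full 211×459 slab on the floor; four walls sit on top of the base. The front and back walls (the −y and +y sides) span the full width; the two side walls fit between them.


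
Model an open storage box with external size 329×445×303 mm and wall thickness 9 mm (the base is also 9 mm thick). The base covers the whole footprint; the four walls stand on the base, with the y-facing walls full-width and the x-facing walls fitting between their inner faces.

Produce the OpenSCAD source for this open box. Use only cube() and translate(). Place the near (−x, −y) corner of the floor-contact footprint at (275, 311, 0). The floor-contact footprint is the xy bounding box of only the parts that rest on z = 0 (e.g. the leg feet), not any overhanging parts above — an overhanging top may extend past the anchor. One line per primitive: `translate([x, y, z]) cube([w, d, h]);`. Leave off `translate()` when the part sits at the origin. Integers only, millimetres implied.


translate([275, 311, 0]) cube([329, 445, 9]);
translate([275, 311, 9]) cube([329, 9, 294]);
translate([275, 747, 9]) cube([329, 9, 294]);
translate([275, 320, 9]) cube([9, 427, 294]);
translate([595, 320, 9]) cube([9, 427, 294]);


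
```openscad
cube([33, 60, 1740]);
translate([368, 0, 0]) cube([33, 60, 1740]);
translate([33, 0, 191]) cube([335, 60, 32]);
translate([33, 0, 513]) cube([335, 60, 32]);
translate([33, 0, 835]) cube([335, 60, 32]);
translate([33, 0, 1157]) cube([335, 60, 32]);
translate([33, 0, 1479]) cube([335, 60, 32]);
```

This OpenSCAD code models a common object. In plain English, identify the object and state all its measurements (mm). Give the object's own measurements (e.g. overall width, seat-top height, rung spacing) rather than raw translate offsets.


A straight ladder. Two 33×60 mm vertical rails, 1740 mm tall, stand 401 mm apart (outside-to-outside) with their front faces coplanar on the −y side. 5 rungs, each 60 mm deep and 32 mm tall, span between the inner faces of the rails, front faces flush with the rails. The lowest rung's underside is at z = 191 mm and rungs are spaced 322 mm apart (underside to underside).


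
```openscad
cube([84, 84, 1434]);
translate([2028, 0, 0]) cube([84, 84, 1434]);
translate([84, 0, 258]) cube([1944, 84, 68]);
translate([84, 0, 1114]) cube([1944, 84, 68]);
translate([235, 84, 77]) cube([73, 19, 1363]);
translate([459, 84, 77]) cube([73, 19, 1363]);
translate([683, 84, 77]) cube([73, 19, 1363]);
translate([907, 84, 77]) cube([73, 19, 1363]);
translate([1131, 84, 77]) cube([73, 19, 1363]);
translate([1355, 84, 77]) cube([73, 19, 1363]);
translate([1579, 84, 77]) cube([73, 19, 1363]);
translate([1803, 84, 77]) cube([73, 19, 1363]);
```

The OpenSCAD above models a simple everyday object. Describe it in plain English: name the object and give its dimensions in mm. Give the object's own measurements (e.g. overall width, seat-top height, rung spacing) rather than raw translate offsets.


A fence section. Two 84×84 mm posts, 1434 mm tall, stand on the floor with a clear span of 1944 mm between their inner faces. Two horizontal rails of 84×68 mm section span the gap between the posts with their undersides at z = 258 mm and z = 1114 mm, flush with the posts' −y face. 8 pickets, each 73 mm wide, 19 mm thick and 1363 mm tall, are fixed to the +y face of the rails with their bottoms at z = 77 mm, spaced across the span with a 151 mm gap after the −x post and between neighbouring pickets, with 152 mm left before the +x post.


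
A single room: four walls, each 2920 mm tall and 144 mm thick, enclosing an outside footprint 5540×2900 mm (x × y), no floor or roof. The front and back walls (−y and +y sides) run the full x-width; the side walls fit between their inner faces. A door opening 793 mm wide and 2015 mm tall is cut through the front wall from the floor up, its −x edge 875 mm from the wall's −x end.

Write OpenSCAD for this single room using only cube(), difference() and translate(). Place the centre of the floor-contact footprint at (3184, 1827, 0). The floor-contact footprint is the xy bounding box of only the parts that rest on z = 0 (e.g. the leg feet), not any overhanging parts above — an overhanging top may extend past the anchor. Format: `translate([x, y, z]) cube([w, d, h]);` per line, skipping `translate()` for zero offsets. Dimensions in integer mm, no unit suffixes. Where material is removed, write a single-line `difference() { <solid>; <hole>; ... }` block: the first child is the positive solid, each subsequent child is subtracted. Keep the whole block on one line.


difference() { translate([414, 377, 0]) cube([5540, 144, 2920]); translate([1289, 377, 0]) cube([793, 144, 2015]); }
translate([414, 3133, 0]) cube([5540, 144, 2920]);
translate([414, 521, 0]) cube([144, 2612, 2920]);
translate([5810, 521, 0]) cube([144, 2612, 2920]);


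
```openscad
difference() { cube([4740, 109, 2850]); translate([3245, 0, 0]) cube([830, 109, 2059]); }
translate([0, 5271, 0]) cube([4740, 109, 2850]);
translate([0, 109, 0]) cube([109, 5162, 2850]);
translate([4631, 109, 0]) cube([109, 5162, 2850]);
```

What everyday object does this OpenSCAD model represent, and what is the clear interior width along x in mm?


A single room. The interior width is 4522 mm.

Four walls enclosing a rectangle with a door in the front wall — a room. Outside width 4740 minus two 109 mm walls gives 4522 mm.


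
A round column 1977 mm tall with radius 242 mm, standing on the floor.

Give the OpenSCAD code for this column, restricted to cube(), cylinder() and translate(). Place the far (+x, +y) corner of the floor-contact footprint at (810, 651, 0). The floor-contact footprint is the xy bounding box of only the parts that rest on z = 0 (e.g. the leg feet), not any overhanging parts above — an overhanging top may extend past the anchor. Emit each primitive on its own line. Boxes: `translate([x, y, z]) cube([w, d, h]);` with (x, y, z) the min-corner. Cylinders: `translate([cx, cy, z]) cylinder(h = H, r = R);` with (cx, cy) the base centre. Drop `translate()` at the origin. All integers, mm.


translate([568, 409, 0]) cylinder(h = 1977, r = 242);


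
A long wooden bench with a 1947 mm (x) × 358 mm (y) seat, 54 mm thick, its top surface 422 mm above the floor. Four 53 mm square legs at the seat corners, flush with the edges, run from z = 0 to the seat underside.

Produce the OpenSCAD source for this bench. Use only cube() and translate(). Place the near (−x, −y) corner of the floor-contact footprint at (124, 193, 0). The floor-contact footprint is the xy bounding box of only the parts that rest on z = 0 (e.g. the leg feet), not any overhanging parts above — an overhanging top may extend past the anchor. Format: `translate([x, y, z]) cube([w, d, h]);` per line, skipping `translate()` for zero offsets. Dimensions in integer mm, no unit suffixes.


// leg_h = 422 − 54 = 368
translate([124, 193, 368]) cube([1947, 358, 54]);
translate([124, 193, 0]) cube([53, 53, 368]);
translate([124, 498, 0]) cube([53, 53, 368]);
translate([2018, 193, 0]) cube([53, 53, 368]);
translate([2018, 498, 0]) cube([53, 53, 368]);


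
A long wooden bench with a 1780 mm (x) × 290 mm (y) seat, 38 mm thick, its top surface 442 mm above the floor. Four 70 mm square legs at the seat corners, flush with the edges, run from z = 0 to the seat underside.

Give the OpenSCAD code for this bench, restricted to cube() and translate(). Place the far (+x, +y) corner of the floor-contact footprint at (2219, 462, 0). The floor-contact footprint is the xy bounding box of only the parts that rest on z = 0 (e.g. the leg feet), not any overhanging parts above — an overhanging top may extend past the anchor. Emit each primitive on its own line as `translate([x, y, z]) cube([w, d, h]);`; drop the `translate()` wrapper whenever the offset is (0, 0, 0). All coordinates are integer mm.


translate([439, 172, 404]) cube([1780, 290, 38]);
translate([439, 172, 0]) cube([70, 70, 404]);
translate([439, 392, 0]) cube([70, 70, 404]);
translate([2149, 172, 0]) cube([70, 70, 404]);
translate([2149, 392, 0]) cube([70, 70, 404]);


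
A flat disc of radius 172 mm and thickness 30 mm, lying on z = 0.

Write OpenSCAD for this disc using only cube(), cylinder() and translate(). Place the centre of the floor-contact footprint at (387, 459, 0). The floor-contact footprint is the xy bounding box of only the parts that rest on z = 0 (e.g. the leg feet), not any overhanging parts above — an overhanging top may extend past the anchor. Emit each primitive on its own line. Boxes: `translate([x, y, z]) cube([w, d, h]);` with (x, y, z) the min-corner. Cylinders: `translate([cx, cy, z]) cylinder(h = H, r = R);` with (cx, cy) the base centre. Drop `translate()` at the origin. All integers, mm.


translate([387, 459, 0]) cylinder(h = 30, r = 172);


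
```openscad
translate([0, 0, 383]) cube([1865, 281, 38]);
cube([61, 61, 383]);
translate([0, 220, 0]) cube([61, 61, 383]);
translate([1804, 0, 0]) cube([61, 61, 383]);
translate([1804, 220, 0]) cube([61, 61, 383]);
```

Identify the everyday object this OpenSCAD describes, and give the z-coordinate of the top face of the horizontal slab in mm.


A bench. The seat-top height is 421 mm.

A long slab on four corner posts — a bench. The slab sits at z = 383 with thickness 38, so the top is 383 + 38 = 421 mm.


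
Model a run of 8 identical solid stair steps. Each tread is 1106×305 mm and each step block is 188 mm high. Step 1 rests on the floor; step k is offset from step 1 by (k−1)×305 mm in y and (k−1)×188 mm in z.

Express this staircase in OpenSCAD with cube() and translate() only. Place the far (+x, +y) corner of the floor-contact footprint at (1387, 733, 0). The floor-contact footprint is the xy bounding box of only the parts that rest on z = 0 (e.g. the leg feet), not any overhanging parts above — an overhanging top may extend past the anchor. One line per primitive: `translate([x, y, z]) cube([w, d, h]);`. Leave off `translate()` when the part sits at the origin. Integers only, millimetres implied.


translate([281, 428, 0]) cube([1106, 305, 188]);
translate([281, 733, 188]) cube([1106, 305, 188]);
translate([281, 1038, 376]) cube([1106, 305, 188]);
translate([281, 1343, 564]) cube([1106, 305, 188]);
translate([281, 1648, 752]) cube([1106, 305, 188]);
translate([281, 1953, 940]) cube([1106, 305, 188]);
translate([281, 2258, 1128]) cube([1106, 305, 188]);
translate([281, 2563, 1316]) cube([1106, 305, 188]);


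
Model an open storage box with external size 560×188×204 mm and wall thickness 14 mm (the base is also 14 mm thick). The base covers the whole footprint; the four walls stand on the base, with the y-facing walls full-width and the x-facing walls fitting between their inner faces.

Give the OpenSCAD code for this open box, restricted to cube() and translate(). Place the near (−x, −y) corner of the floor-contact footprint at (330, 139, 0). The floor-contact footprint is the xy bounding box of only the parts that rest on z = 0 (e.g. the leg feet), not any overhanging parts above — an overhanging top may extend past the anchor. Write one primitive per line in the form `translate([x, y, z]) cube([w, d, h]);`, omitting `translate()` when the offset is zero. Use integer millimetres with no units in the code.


translate([330, 139, 0]) cube([560, 188, 14]);
translate([330, 139, 14]) cube([560, 14, 190]);
translate([330, 313, 14]) cube([560, 14, 190]);
translate([330, 153, 14]) cube([14, 160, 190]);
translate([876, 153, 14]) cube([14, 160, 190]);


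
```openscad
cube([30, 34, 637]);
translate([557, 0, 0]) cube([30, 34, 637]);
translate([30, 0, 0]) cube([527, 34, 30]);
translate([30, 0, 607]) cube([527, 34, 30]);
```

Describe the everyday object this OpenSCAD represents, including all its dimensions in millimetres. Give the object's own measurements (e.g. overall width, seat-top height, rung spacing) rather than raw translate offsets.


A rectangular picture frame lying in the x–z plane (depth along y). The opening is 527 mm wide (x) by 577 mm tall (z), surrounded by a border 30 mm wide on all four sides. The frame is 34 mm deep and is made of two full-height vertical stiles with two horizontal rails fitted between them.


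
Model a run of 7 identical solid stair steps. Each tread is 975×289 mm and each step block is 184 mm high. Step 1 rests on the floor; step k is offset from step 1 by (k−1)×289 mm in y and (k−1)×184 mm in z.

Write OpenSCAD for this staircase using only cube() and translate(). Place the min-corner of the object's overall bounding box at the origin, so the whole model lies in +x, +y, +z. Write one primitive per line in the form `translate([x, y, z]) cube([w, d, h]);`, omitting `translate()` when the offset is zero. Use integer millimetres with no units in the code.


cube([975, 289, 184]);
translate([0, 289, 184]) cube([975, 289, 184]);
translate([0, 578, 368]) cube([975, 289, 184]);
translate([0, 867, 552]) cube([975, 289, 184]);
translate([0, 1156, 736]) cube([975, 289, 184]);
translate([0, 1445, 920]) cube([975, 289, 184]);
translate([0, 1734, 1104]) cube([975, 289, 184]);


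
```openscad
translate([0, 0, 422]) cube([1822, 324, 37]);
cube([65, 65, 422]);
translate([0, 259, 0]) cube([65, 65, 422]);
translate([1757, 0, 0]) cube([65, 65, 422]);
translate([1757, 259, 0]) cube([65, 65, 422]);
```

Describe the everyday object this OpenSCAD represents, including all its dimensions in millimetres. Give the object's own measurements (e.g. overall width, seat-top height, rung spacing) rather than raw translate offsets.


A bench: a 1822×324 mm seat slab, 37 mm thick, top at z = 459 mm, on four 65×65 mm square legs flush with the seat corners and standing on z = 0.


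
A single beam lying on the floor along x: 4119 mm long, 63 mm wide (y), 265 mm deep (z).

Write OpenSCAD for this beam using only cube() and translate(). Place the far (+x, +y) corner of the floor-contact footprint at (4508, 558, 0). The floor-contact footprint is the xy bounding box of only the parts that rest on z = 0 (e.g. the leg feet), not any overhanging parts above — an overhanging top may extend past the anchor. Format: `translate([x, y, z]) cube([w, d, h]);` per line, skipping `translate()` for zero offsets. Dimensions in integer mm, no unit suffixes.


translate([389, 495, 0]) cube([4119, 63, 265]);


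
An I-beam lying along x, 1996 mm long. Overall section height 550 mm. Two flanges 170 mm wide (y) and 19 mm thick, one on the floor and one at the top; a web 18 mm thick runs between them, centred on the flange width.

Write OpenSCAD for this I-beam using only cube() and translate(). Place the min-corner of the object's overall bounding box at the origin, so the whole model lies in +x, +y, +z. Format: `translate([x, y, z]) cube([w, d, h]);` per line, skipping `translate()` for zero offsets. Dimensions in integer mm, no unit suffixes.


cube([1996, 170, 19]);
translate([0, 76, 19]) cube([1996, 18, 512]);
translate([0, 0, 531]) cube([1996, 170, 19]);


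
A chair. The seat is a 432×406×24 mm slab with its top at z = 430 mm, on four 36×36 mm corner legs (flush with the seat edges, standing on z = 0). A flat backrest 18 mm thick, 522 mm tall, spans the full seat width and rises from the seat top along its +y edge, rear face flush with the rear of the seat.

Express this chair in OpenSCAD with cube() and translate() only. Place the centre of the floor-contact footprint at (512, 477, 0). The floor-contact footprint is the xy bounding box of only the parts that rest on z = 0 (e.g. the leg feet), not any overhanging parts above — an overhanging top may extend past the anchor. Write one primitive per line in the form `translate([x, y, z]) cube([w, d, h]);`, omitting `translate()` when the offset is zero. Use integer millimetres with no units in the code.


translate([296, 274, 406]) cube([432, 406, 24]);
translate([296, 274, 0]) cube([36, 36, 406]);
translate([692, 274, 0]) cube([36, 36, 406]);
translate([296, 644, 0]) cube([36, 36, 406]);
translate([692, 644, 0]) cube([36, 36, 406]);
translate([296, 662, 430]) cube([432, 18, 522]);


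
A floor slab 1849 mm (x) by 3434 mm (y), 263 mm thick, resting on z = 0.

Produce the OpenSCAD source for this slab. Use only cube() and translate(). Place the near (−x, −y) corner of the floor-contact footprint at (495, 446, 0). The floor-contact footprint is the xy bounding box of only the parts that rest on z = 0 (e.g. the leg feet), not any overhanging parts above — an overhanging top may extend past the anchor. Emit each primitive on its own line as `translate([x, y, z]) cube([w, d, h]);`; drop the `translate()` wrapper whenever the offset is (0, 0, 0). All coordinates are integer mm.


translate([495, 446, 0]) cube([1849, 3434, 263]);


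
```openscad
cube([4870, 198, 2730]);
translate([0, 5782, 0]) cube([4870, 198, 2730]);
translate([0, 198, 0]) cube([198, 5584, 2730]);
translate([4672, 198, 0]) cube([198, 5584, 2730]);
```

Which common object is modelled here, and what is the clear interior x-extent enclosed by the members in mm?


A house (or room) frame. The interior width is 4474 mm.

Four 2730 mm walls enclosing a rectangle with no floor or roof — a room or house frame. Outside width is 4870 mm and wall thickness is 198 mm, so the interior width is 4870 − 2 × 198 = 4474 mm.


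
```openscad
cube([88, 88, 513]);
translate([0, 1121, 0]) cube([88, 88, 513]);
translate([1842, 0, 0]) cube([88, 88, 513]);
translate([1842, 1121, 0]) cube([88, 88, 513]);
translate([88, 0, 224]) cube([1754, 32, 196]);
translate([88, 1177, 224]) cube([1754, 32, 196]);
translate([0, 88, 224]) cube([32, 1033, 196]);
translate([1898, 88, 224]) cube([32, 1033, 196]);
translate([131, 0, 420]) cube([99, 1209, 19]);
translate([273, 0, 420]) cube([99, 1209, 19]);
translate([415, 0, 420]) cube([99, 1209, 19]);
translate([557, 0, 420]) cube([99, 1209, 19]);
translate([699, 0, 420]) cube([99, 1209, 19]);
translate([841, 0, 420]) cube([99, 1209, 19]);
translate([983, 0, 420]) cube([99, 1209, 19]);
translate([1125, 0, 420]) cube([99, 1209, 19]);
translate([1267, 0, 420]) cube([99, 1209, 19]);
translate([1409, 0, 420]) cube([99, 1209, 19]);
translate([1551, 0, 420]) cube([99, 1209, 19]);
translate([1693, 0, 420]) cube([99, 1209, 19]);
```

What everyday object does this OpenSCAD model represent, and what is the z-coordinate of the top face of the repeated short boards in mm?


A bed frame. The slat-top height is 439 mm.

Four posts, four rails, and a row of slats — a bed frame. Slats sit on the rails at z = 224 + 196 = 420; with slat thickness 19, the top is 439 mm.


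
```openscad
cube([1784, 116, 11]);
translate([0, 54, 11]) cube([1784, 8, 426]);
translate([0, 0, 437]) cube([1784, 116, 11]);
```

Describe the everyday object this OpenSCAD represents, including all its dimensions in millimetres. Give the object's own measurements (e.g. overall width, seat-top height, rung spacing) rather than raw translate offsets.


An I-beam lying along x, 1784 mm long. Overall section height 448 mm. Two flanges 116 mm wide (y) and 11 mm thick, one on the floor and one at the top; a web 8 mm thick runs between them, centred on the flange width.


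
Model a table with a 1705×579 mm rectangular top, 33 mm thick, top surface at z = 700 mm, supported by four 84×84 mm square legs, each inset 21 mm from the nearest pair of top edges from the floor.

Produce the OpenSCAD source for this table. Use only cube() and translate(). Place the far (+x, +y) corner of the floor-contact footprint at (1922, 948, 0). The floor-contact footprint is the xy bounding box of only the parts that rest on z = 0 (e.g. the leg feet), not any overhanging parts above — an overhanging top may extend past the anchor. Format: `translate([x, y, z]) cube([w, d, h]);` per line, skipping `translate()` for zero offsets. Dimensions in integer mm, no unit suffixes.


translate([238, 390, 667]) cube([1705, 579, 33]);
translate([259, 411, 0]) cube([84, 84, 667]);
translate([1838, 411, 0]) cube([84, 84, 667]);
translate([259, 864, 0]) cube([84, 84, 667]);
translate([1838, 864, 0]) cube([84, 84, 667]);


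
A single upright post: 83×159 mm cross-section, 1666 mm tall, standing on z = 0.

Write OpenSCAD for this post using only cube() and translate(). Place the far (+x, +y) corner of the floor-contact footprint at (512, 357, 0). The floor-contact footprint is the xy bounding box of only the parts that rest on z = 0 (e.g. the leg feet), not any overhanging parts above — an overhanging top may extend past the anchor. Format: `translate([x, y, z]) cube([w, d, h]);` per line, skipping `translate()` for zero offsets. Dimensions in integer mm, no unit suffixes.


translate([429, 198, 0]) cube([83, 159, 1666]);


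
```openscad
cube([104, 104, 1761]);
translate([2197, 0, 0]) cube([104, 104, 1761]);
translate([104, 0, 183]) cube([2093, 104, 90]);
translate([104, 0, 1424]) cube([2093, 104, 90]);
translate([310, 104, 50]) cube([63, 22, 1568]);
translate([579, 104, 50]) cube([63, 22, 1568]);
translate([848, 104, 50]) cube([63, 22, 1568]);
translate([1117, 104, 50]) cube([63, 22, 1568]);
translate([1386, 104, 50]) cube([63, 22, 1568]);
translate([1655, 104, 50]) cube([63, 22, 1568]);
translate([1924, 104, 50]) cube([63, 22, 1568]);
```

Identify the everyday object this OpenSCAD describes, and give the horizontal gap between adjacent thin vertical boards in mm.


A fence section. The picket gap is 206 mm.

Two posts, two rails, 7 pickets — a fence section. Span 2093 mm holds 7 pickets of 63 mm with 8 equal gaps: ⌊(2093 − 7·63) / 8⌋ = 206 mm.


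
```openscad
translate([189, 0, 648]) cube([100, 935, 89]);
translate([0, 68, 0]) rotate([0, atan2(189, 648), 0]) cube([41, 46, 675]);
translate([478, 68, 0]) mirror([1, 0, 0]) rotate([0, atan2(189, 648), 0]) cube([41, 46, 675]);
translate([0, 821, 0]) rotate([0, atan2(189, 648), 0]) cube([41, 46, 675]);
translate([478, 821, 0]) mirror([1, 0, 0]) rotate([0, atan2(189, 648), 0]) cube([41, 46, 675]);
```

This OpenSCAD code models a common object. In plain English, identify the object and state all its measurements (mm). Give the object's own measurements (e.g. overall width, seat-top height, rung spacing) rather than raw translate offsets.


A sawhorse. A 100×935×89 mm beam (x, y, z) sits on two A-frame leg pairs. Each pair is two raked legs of 41×46 mm section (46 mm along y) splaying symmetrically in x. Each leg rises 648 mm vertically over 189 mm of horizontal reach and is 675 mm long along its own axis. Every leg's outer bottom edge rests on the floor and its outer top edge meets a bottom edge of the beam — the left legs (tilting toward +x) meet the beam's −x bottom edge, the right legs (their mirror images, tilting toward −x) meet its +x bottom edge — so the leg tops tuck under the beam, the beam's underside is 648 mm above the floor, and the feet are 478 mm apart outside-to-outside with the beam centred between them. The two leg pairs are set in 68 mm from either end of the beam.


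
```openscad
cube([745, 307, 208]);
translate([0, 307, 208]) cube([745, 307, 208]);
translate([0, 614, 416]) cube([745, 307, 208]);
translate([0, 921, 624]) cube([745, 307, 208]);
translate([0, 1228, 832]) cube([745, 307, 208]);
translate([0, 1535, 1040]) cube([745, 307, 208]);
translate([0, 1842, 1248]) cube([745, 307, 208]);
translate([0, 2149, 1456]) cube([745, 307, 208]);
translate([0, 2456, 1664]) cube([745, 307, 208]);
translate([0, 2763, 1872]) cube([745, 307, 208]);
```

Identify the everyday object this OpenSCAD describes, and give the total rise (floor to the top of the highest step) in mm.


A staircase. The total rise is 2080 mm.

10 identical blocks, each offset up and back from the previous — a staircase. Each step is 208 mm tall and there are 10 of them, so the total rise is 10 × 208 = 2080 mm.


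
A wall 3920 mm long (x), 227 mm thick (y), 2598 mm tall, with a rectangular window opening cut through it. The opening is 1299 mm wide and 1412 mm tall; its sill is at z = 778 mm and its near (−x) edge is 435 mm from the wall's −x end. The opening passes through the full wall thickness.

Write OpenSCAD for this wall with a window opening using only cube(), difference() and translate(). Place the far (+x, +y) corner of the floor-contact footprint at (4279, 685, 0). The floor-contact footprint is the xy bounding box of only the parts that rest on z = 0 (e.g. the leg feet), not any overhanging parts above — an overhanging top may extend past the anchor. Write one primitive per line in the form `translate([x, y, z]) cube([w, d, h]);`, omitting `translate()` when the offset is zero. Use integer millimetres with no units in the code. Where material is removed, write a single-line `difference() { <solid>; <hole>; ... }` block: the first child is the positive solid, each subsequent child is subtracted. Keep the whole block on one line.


difference() { translate([359, 458, 0]) cube([3920, 227, 2598]); translate([794, 458, 778]) cube([1299, 227, 1412]); }


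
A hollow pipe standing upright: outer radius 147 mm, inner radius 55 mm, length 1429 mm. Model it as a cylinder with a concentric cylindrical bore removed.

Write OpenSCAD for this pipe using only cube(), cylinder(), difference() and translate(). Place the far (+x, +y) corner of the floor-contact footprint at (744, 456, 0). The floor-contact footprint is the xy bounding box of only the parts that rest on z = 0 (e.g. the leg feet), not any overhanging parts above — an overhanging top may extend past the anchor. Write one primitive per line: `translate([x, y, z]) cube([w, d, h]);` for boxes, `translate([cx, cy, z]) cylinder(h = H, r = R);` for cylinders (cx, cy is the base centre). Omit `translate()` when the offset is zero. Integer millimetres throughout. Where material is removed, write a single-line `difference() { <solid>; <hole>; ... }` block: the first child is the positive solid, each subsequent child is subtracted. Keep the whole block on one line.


difference() { translate([597, 309, 0]) cylinder(h = 1429, r = 147); translate([597, 309, 0]) cylinder(h = 1429, r = 55); }


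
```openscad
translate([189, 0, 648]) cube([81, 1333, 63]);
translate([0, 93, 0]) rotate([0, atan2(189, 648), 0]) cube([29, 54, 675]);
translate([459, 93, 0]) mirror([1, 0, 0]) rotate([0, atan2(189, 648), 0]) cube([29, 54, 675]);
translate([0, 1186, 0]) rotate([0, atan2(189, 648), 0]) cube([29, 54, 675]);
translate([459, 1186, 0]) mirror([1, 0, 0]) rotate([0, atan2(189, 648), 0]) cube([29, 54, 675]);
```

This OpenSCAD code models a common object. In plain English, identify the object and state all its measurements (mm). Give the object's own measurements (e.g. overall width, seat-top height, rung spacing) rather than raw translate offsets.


A sawhorse. A 81×1333×63 mm beam (x, y, z) sits on two A-frame leg pairs. Each pair is two raked legs of 29×54 mm section (54 mm along y) splaying symmetrically in x. Each leg rises 648 mm vertically over 189 mm of horizontal reach and is 675 mm long along its own axis. Every leg's outer bottom edge rests on the floor and its outer top edge meets a bottom edge of the beam — the left legs (tilting toward +x) meet the beam's −x bottom edge, the right legs (their mirror images, tilting toward −x) meet its +x bottom edge — so the leg tops tuck under the beam, the beam's underside is 648 mm above the floor, and the feet are 459 mm apart outside-to-outside with the beam centred between them. The two leg pairs are set in 93 mm from either end of the beam.


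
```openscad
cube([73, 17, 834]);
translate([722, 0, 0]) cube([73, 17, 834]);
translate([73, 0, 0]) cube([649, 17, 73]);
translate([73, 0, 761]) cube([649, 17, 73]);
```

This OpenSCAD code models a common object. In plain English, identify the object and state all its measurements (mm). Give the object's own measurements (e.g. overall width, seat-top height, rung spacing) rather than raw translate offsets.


A rectangular picture frame lying in the x–z plane (depth along y). The opening is 649 mm wide (x) by 688 mm tall (z), surrounded by a border 73 mm wide on all four sides. The frame is 17 mm deep and is made of two full-height vertical stiles with two horizontal rails fitted between them.


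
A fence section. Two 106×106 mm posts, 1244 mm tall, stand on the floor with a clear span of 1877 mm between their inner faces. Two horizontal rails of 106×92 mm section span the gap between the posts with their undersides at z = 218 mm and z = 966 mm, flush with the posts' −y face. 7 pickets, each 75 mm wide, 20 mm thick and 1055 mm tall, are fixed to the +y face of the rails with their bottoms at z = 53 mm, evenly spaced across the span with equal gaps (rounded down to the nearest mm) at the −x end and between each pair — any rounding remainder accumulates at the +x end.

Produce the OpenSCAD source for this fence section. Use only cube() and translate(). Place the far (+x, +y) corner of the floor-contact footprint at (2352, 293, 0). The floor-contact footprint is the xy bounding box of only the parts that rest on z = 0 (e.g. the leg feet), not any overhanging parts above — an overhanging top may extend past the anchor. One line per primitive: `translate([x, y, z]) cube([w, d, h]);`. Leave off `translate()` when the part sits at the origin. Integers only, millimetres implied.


translate([263, 187, 0]) cube([106, 106, 1244]);
translate([2246, 187, 0]) cube([106, 106, 1244]);
translate([369, 187, 218]) cube([1877, 106, 92]);
translate([369, 187, 966]) cube([1877, 106, 92]);
translate([538, 293, 53]) cube([75, 20, 1055]);
translate([782, 293, 53]) cube([75, 20, 1055]);
translate([1026, 293, 53]) cube([75, 20, 1055]);
translate([1270, 293, 53]) cube([75, 20, 1055]);
translate([1514, 293, 53]) cube([75, 20, 1055]);
translate([1758, 293, 53]) cube([75, 20, 1055]);
translate([2002, 293, 53]) cube([75, 20, 1055]);


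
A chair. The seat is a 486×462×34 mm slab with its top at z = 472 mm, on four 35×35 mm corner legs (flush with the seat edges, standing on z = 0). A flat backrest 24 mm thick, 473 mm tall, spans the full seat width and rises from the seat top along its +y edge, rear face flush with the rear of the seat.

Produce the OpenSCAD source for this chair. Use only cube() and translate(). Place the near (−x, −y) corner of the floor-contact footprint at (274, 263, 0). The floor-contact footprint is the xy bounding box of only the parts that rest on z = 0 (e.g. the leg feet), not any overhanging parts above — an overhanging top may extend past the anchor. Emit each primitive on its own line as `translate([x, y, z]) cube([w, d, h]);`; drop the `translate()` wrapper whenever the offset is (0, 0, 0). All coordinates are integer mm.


translate([274, 263, 438]) cube([486, 462, 34]);
translate([274, 263, 0]) cube([35, 35, 438]);
translate([725, 263, 0]) cube([35, 35, 438]);
translate([274, 690, 0]) cube([35, 35, 438]);
translate([725, 690, 0]) cube([35, 35, 438]);
translate([274, 701, 472]) cube([486, 24, 473]);


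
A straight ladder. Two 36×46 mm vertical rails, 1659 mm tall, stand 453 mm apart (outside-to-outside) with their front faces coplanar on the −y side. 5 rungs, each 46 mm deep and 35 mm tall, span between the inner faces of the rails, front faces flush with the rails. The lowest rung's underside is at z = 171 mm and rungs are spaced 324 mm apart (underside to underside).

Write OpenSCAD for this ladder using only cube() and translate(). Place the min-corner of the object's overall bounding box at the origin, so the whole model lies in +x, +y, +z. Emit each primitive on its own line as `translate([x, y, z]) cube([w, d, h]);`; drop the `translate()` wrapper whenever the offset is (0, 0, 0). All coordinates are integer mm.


cube([36, 46, 1659]);
translate([417, 0, 0]) cube([36, 46, 1659]);
translate([36, 0, 171]) cube([381, 46, 35]);
translate([36, 0, 495]) cube([381, 46, 35]);
translate([36, 0, 819]) cube([381, 46, 35]);
translate([36, 0, 1143]) cube([381, 46, 35]);
translate([36, 0, 1467]) cube([381, 46, 35]);


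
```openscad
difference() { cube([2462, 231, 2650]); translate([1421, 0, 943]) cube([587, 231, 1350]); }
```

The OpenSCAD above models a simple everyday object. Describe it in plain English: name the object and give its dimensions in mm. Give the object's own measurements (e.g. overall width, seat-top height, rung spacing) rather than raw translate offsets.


A wall 2462 mm long (x), 231 mm thick (y), 2650 mm tall, with a rectangular window opening cut through it. The opening is 587 mm wide and 1350 mm tall; its sill is at z = 943 mm and its near (−x) edge is 1421 mm from the wall's −x end. The opening passes through the full wall thickness.


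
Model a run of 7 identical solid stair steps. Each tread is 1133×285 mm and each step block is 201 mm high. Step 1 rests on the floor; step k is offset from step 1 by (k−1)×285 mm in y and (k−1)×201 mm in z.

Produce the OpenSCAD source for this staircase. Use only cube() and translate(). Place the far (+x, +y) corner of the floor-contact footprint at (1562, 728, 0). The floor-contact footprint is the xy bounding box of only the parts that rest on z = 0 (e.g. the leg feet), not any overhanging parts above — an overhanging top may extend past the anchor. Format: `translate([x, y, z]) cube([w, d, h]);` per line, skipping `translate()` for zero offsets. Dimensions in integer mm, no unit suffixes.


translate([429, 443, 0]) cube([1133, 285, 201]);
translate([429, 728, 201]) cube([1133, 285, 201]);
translate([429, 1013, 402]) cube([1133, 285, 201]);
translate([429, 1298, 603]) cube([1133, 285, 201]);
translate([429, 1583, 804]) cube([1133, 285, 201]);
translate([429, 1868, 1005]) cube([1133, 285, 201]);
translate([429, 2153, 1206]) cube([1133, 285, 201]);


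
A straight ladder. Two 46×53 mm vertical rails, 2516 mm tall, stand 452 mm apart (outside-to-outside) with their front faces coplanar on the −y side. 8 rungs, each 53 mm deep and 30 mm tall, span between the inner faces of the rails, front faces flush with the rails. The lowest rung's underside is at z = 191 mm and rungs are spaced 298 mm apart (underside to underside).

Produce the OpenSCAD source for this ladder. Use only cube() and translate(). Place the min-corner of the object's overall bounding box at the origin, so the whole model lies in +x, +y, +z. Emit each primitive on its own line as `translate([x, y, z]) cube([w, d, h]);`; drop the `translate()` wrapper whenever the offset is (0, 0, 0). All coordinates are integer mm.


cube([46, 53, 2516]);
translate([406, 0, 0]) cube([46, 53, 2516]);
translate([46, 0, 191]) cube([360, 53, 30]);
translate([46, 0, 489]) cube([360, 53, 30]);
translate([46, 0, 787]) cube([360, 53, 30]);
translate([46, 0, 1085]) cube([360, 53, 30]);
translate([46, 0, 1383]) cube([360, 53, 30]);
translate([46, 0, 1681]) cube([360, 53, 30]);
translate([46, 0, 1979]) cube([360, 53, 30]);
translate([46, 0, 2277]) cube([360, 53, 30]);


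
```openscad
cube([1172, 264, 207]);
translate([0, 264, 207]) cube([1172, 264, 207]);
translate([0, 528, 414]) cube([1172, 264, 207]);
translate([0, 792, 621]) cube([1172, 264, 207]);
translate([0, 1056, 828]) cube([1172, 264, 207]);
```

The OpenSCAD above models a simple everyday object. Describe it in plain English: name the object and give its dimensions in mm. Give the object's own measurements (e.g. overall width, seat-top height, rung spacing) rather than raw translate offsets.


A straight staircase of 5 solid steps. Each step is 1172 mm wide (x), 264 mm deep (y, the going) and 207 mm tall (the rise). The first step rests on the floor; each subsequent step sits one going further in +y and one rise higher in +z, directly behind and above the previous step with no overlap.
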